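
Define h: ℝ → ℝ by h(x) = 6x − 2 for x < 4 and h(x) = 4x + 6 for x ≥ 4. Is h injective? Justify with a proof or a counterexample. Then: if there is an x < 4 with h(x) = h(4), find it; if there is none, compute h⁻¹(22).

Both pieces are strictly increasing (slopes 6 and 4), so each is injective on its own interval.
The left piece maps (−∞, 4) onto (−∞, 22); the right piece maps [4, ∞) onto [22, ∞).
These images are disjoint, so no value is attained by both pieces. Hence h is injective.
Because the two images are disjoint, no x < 4 has h(x) = h(4), so we compute h⁻¹(22): 22 lies in [22, ∞), so solve 4x + 6 = 22: x = (22 − 6)/4 = 4.

4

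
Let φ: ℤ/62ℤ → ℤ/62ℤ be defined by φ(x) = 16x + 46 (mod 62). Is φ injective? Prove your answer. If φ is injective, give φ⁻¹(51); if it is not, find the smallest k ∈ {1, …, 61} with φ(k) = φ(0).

We have gcd(16, 62) = 2 > 1. Taking x_1 = 0 and x_2 = 31: φ(0) = 46 and φ(31) = 16·31 + 46 = 542 ≡ 46 (mod 62).
So φ(0) = φ(31) while 0 ≠ 31, so φ is not injective.
Since φ is not injective, we find the least positive k with φ(k) = φ(0): this means 16k ≡ 0 (mod 62), i.e. 62 ∣ 16k. Since gcd(16, 62) = 2, dividing through by 2 this holds exactly when 31 ∣ 8k, and as gcd(8, 31) = 1, exactly when 31 ∣ k.
The smallest positive such k is 31.

31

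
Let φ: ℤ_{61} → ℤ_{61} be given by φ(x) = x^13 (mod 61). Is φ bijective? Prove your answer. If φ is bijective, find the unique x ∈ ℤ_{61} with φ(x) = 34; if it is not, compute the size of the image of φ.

58

Since 61 is prime, the nonzero elements of ℤ_{61} form a cyclic group of order 60.
As gcd(13, 60) = 1, raising to the 13th power is a bijection on this group: if u^13 ≡ v^13 then (uv^{−1})^13 = 1, and the only element of order dividing gcd(13, 60) = 1 is 1, so u = v.
With φ(0) = 0 this makes φ injective on all of ℤ_{61}, hence bijective (finite equal-size domain and codomain). In particular φ is bijective.
Since φ is bijective, we find the preimage of 34. The inverse of x ↦ x^13 on (ℤ_{61})^× is x ↦ x^37, because 13·37 = 481 = 8·60 + 1 ≡ 1 (mod 60) and x^{60} = 1 for x ≠ 0 (Fermat). So φ⁻¹(34) = 34^37 mod 61.
Repeated squaring mod 61: 34^1 ≡ 34, 34^2 ≡ 34² = 1156 ≡ 58, 34^4 ≡ 58² = 3364 ≡ 9, 34^8 ≡ 9² = 81 ≡ 20, 34^16 ≡ 20² = 400 ≡ 34, 34^32 ≡ 34² = 1156 ≡ 58. Since 37 = 32 + 4 + 1, 34^37 ≡ 58·9·34: 58·9 = 522 ≡ 34, then 34·34 = 1156 ≡ 58. So 34^37 ≡ 58 (mod 61).
Hence φ⁻¹(34) = 58.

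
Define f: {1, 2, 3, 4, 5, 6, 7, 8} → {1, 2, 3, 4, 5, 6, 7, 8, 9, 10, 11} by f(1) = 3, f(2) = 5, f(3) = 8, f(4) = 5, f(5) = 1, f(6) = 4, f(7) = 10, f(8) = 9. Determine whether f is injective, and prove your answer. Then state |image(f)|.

f(2) = 5 = f(4) with 2 ≠ 4, so f is not injective.
The image of f is {1, 3, 4, 5, 8, 9, 10}, which has 7 elements.

7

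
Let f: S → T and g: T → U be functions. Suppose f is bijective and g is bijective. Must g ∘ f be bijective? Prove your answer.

bijective

Injectivity: if g(f(a)) = g(f(b)) then f(a) = f(b) (g injective) so a = b (f injective).
Surjectivity: for c ∈ U pick b with g(b) = c, then a with f(a) = b; then (g ∘ f)(a) = c.
So g ∘ f is bijective.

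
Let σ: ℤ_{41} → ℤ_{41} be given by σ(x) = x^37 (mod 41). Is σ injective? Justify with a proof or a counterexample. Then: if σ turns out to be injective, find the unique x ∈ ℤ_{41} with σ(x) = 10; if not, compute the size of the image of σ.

16

Since 41 is prime, the nonzero elements of ℤ_{41} form a cyclic group of order 40.
As gcd(37, 40) = 1, raising to the 37th power is a bijection on this group: if u^37 ≡ v^37 then (uv^{−1})^37 = 1, and the only element of order dividing gcd(37, 40) = 1 is 1, so u = v.
With σ(0) = 0 this makes σ injective on all of ℤ_{41}, hence bijective (finite equal-size domain and codomain). In particular σ is injective.
Since σ is injective, we find the preimage of 10. The inverse of x ↦ x^37 on (ℤ_{41})^× is x ↦ x^13, because 37·13 = 481 = 12·40 + 1 ≡ 1 (mod 40) and x^{40} = 1 for x ≠ 0 (Fermat). So σ⁻¹(10) = 10^13 mod 41.
Repeated squaring mod 41: 10^1 ≡ 10, 10^2 ≡ 10² = 100 ≡ 18, 10^4 ≡ 18² = 324 ≡ 37, 10^8 ≡ 37² = 1369 ≡ 16. Since 13 = 8 + 4 + 1, 10^13 ≡ 16·37·10: 16·37 = 592 ≡ 18, then 18·10 = 180 ≡ 16. So 10^13 ≡ 16 (mod 41).
Hence σ⁻¹(10) = 16.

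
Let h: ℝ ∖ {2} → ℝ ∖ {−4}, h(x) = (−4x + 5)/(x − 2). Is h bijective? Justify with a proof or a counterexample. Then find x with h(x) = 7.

19/11

Suppose h(x_1) = h(x_2). Cross-multiplying: (−4x_1 + 5)(x_2 − 2) = (−4x_2 + 5)(x_1 − 2).
Expanding both sides and cancelling the symmetric terms leaves 3·(x_1 − x_2) = 0. Since 3 ≠ 0, x_1 = x_2. So h is injective.
For any y ≠ −4, solving y(x − 2) = −4x + 5 for x gives a well-defined x ≠ 2. So h is surjective.
Therefore h is bijective.
Solving h(x) = 7: cross-multiplying gives −4x + 5 = 7(x − 2), which rearranges to −11x = −19, so x = 19/11.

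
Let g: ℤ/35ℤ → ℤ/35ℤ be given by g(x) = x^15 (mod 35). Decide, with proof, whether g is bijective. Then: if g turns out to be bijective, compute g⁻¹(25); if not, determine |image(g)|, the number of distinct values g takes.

g(4): Repeated squaring mod 35: 4^1 ≡ 4, 4^2 ≡ 4² = 16, 4^4 ≡ 16² = 256 ≡ 11, 4^8 ≡ 11² = 121 ≡ 16. Since 15 = 8 + 4 + 2 + 1, 4^15 ≡ 16·11·16·4: 16·11 = 176 ≡ 1, then 1·16 = 16, then 16·4 = 64 ≡ 29. So 4^15 ≡ 29 (mod 35).
g(9): Repeated squaring mod 35: 9^1 ≡ 9, 9^2 ≡ 9² = 81 ≡ 11, 9^4 ≡ 11² = 121 ≡ 16, 9^8 ≡ 16² = 256 ≡ 11. Since 15 = 8 + 4 + 2 + 1, 9^15 ≡ 11·16·11·9: 11·16 = 176 ≡ 1, then 1·11 = 11, then 11·9 = 99 ≡ 29. So 9^15 ≡ 29 (mod 35).
So g(4) = g(9) = 29 while 4 ≠ 9, hence g is not injective, hence not bijective.
Since g is not bijective, we determine |image(g)|. Computing x^15 mod 35 for each x (by repeated squaring, reducing mod 35 at every step), the values g(0), g(1), …, g(34) are: 0, 1, 8, 27, 29, 20, 6, 28, 22, 29, 20, 1, 13, 27, 14, 15, 1, 13, 22, 34, 20, 21, 8, 22, 34, 15, 6, 13, 7, 29, 15, 6, 8, 27, 34.
The distinct values are {0, 1, 6, 7, 8, 13, 14, 15, 20, 21, 22, 27, 28, 29, 34}; there are 15 of them.

15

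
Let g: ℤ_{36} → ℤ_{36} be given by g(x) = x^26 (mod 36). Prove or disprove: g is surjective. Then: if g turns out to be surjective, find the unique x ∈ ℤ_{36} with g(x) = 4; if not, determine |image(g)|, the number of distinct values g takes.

g(0) = 0^26 = 0.
g(6): Repeated squaring mod 36: 6^1 ≡ 6, 6^2 ≡ 6² = 36 ≡ 0, 6^4 ≡ 0² = 0, 6^8 ≡ 0² = 0, 6^16 ≡ 0² = 0. Since 26 = 16 + 8 + 2, 6^26 ≡ 0·0·0: 0·0 = 0, then 0·0 = 0. So 6^26 ≡ 0 (mod 36).
So g(0) = g(6) = 0 while 0 ≠ 6, therefore g is not injective.
A non-injective map from the 36-element set ℤ_{36} to itself takes at most 35 distinct values, so it cannot be surjective. So g is not surjective.
Since g is not surjective, we determine |image(g)|. Computing x^26 mod 36 for each x (by repeated squaring, reducing mod 36 at every step), the values g(0), g(1), …, g(35) are: 0, 1, 4, 9, 16, 25, 0, 13, 28, 9, 28, 13, 0, 25, 16, 9, 4, 1, 0, 1, 4, 9, 16, 25, 0, 13, 28, 9, 28, 13, 0, 25, 16, 9, 4, 1.
The distinct values are {0, 1, 4, 9, 13, 16, 25, 28}; there are 8 of them.

8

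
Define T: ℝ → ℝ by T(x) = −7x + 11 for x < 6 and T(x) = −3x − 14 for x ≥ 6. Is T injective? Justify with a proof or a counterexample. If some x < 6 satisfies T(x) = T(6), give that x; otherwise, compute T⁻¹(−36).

Both pieces are strictly decreasing (slopes −7 and −3), so each is injective on its own interval.
The left piece maps (−∞, 6) onto (−31, ∞); the right piece maps [6, ∞) onto (−∞, −32].
These images are disjoint, so no value is attained by both pieces. So T is injective.
Because the two images are disjoint, no x < 6 has T(x) = T(6), so we compute T⁻¹(−36): −36 lies in (−∞, −32], so solve −3x − 14 = −36: x = (−36 + 14)/(−3) = 22/3.

22/3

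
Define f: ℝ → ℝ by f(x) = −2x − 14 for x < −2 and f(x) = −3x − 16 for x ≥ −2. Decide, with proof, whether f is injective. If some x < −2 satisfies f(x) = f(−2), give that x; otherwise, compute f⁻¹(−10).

Both pieces are strictly decreasing (slopes −2 and −3), so each is injective on its own interval.
The left piece maps (−∞, −2) onto (−10, ∞); the right piece maps [−2, ∞) onto (−∞, −10].
These images are disjoint, so no value is attained by both pieces. Hence f is injective.
Because the two images are disjoint, no x < −2 has f(x) = f(−2), so we compute f⁻¹(−10): −10 lies in (−∞, −10], so solve −3x − 16 = −10: x = (−10 + 16)/(−3) = −2.

-2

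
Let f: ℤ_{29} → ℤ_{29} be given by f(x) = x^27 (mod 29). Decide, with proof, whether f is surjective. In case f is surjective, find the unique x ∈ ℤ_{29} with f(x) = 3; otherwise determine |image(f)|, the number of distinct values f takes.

10

Since 29 is prime, the nonzero elements of ℤ_{29} form a cyclic group of order 28.
As gcd(27, 28) = 1, raising to the 27th power is a bijection on this group: if a^27 ≡ b^27 then (ab^{−1})^27 = 1, and the only element of order dividing gcd(27, 28) = 1 is 1, so a = b.
With f(0) = 0 this makes f injective on all of ℤ_{29}, hence bijective (finite equal-size domain and codomain). In particular f is surjective.
Since f is surjective, we find the preimage of 3. The inverse of x ↦ x^27 on (ℤ_{29})^× is x ↦ x^27, because 27·27 = 729 = 26·28 + 1 ≡ 1 (mod 28) and x^{28} = 1 for x ≠ 0 (Fermat). So f⁻¹(3) = 3^27 mod 29.
Repeated squaring mod 29: 3^1 ≡ 3, 3^2 ≡ 3² = 9, 3^4 ≡ 9² = 81 ≡ 23, 3^8 ≡ 23² = 529 ≡ 7, 3^16 ≡ 7² = 49 ≡ 20. Since 27 = 16 + 8 + 2 + 1, 3^27 ≡ 20·7·9·3: 20·7 = 140 ≡ 24, then 24·9 = 216 ≡ 13, then 13·3 = 39 ≡ 10. So 3^27 ≡ 10 (mod 29).
Hence f⁻¹(3) = 10.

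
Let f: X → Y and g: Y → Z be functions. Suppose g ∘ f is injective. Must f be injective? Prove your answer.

Suppose f(s) = f(t). Applying g: (g ∘ f)(s) = (g ∘ f)(t). Since g ∘ f is injective, s = t. Therefore f is injective.

injective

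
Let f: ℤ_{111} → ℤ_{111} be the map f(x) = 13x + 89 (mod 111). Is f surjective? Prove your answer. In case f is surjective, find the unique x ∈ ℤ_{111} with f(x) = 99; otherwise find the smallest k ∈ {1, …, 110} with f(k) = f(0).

By definition, f is surjective if every y in the codomain equals f(x) for some x in the domain.
Since gcd(13, 111) = 1, 13 is invertible modulo 111. Euclid's algorithm: 111 = 8·13 + 7, 13 = 1·7 + 6, 7 = 1·6 + 1; back-substituting gives 1 = 94·13 − 11·111, so 13⁻¹ ≡ 94 (mod 111).
For any y ∈ ℤ_{111}, x = 94(y − 89) mod 111 satisfies f(x) = 13·94(y − 89) + 89 ≡ y (since 13·94 ≡ 1 mod 111). So every y has a preimage.
Hence f is surjective.
Since f is surjective, we compute f⁻¹(99): solve 13x + 89 ≡ 99 (mod 111), i.e. 13x ≡ 10 (mod 111).
Multiplying by 13⁻¹ = 94 gives x ≡ 94·10 = 940 = 8·111 + 52 ≡ 52 (mod 111).
Check: f(52) = 13·52 + 89 = 765 = 6·111 + 99 ≡ 99 (mod 111).

52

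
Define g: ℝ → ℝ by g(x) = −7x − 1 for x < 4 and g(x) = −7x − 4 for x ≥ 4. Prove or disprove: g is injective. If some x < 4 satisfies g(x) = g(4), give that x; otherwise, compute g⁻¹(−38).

34/7

Both pieces are strictly decreasing (slopes −7 and −7), so each is injective on its own interval.
The left piece maps (−∞, 4) onto (−29, ∞); the right piece maps [4, ∞) onto (−∞, −32].
These images are disjoint, so no value is attained by both pieces. Hence g is injective.
Because the two images are disjoint, no x < 4 has g(x) = g(4), so we compute g⁻¹(−38): −38 lies in (−∞, −32], so solve −7x − 4 = −38: x = (−38 + 4)/(−7) = 34/7.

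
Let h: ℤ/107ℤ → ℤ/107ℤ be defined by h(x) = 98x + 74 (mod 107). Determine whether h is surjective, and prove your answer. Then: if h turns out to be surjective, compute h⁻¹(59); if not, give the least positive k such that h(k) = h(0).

Since gcd(98, 107) = 1, 98 is invertible modulo 107. Euclid's algorithm: 107 = 1·98 + 9, 98 = 10·9 + 8, 9 = 1·8 + 1; back-substituting gives 1 = 95·98 − 87·107, so 98⁻¹ ≡ 95 (mod 107).
Then y ↦ 95(y − 74) is a two-sided inverse to h, so every y ∈ ℤ/107ℤ has a preimage.
Hence h is surjective.
Since h is surjective, we compute h⁻¹(59): solve 98x + 74 ≡ 59 (mod 107), i.e. 98x ≡ 92 (mod 107).
Multiplying by 98⁻¹ = 95 gives x ≡ 95·92 = 8740 = 81·107 + 73 ≡ 73 (mod 107).
Check: h(73) = 98·73 + 74 = 7228 = 67·107 + 59 ≡ 59 (mod 107).

73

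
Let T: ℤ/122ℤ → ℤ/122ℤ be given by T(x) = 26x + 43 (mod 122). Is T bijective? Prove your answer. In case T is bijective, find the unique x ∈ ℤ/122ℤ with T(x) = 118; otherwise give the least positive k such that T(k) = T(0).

61

Recall: T is injective when T(u) = T(v) forces u = v.
We have gcd(26, 122) = 2 > 1. Taking u = 0 and v = 61: T(0) = 43 and T(61) = 26·61 + 43 = 1629 ≡ 43 (mod 122).
So T(0) = T(61) while 0 ≠ 61, hence T is not injective, hence not bijective.
Since T is not bijective, we find the least positive k with T(k) = T(0): this means 26k ≡ 0 (mod 122), i.e. 122 ∣ 26k. Since gcd(26, 122) = 2, dividing through by 2 this holds exactly when 61 ∣ 13k, and as gcd(13, 61) = 1, exactly when 61 ∣ k.
The smallest positive such k is 61.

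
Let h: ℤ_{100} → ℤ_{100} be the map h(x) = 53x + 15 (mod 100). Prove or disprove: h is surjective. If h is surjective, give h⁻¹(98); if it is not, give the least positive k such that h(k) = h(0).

11

Since gcd(53, 100) = 1, 53 is invertible modulo 100. Euclid's algorithm: 100 = 1·53 + 47, 53 = 1·47 + 6, 47 = 7·6 + 5, 6 = 1·5 + 1; back-substituting gives 1 = 17·53 − 9·100, so 53⁻¹ ≡ 17 (mod 100).
For any y ∈ ℤ_{100}, x = 17(y − 15) mod 100 satisfies h(x) = 53·17(y − 15) + 15 ≡ y (since 53·17 ≡ 1 mod 100). So every y has a preimage.
Hence h is surjective.
Since h is surjective, we compute h⁻¹(98): solve 53x + 15 ≡ 98 (mod 100), i.e. 53x ≡ 83 (mod 100).
Multiplying by 53⁻¹ = 17 gives x ≡ 17·83 = 1411 = 14·100 + 11 ≡ 11 (mod 100).
Check: h(11) = 53·11 + 15 = 598 = 5·100 + 98 ≡ 98 (mod 100).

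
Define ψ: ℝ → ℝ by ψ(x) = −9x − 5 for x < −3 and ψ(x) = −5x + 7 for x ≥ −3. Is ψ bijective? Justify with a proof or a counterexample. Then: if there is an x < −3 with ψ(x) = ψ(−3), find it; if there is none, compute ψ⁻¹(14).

Both pieces are strictly decreasing (slopes −9 and −5), so each is injective on its own interval.
The left piece maps (−∞, −3) onto (22, ∞); the right piece maps [−3, ∞) onto (−∞, 22].
Since 22 = 22, the images partition ℝ: ψ is injective and surjective, hence bijective.
Because the two images are disjoint, no x < −3 has ψ(x) = ψ(−3), so we compute ψ⁻¹(14): 14 lies in (−∞, 22], so solve −5x + 7 = 14: x = (14 − 7)/(−5) = −7/5.

-7/5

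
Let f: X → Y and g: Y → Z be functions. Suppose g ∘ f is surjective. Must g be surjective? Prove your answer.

surjective

Let c ∈ Z. Since g ∘ f is surjective, some a ∈ X has g(f(a)) = c. Then b = f(a) ∈ Y satisfies g(b) = c. So g is surjective.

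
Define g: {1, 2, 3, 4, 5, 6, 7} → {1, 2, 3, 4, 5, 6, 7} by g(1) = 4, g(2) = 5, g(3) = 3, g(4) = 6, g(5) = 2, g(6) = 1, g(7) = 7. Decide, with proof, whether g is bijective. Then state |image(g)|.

The values 4, 5, 3, 6, 2, 1, 7 are a permutation of {1, 2, 3, 4, 5, 6, 7}: each element appears exactly once.
So g is injective and surjective, hence bijective.
The image of g is {1, 2, 3, 4, 5, 6, 7}, which has 7 elements.

7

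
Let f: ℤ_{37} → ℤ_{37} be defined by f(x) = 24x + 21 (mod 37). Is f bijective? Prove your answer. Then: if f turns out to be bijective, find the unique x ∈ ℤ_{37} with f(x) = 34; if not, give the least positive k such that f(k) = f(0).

36

If f(a) = f(b), then 24a ≡ 24b (mod 37). Because gcd(24, 37) = 1, we may cancel 24 to get a ≡ b (mod 37).
We now compute 24⁻¹ mod 37 explicitly. Euclid's algorithm: 37 = 1·24 + 13, 24 = 1·13 + 11, 13 = 1·11 + 2, 11 = 5·2 + 1; back-substituting gives 1 = 17·24 − 11·37, so 24⁻¹ ≡ 17 (mod 37).
For any y ∈ ℤ_{37}, x = 17(y − 21) mod 37 satisfies f(x) = 24·17(y − 21) + 21 ≡ y (since 24·17 ≡ 1 mod 37). So every y has a preimage.
Thus f is bijective.
Since f is bijective, we compute f⁻¹(34): solve 24x + 21 ≡ 34 (mod 37), i.e. 24x ≡ 13 (mod 37).
Multiplying by 24⁻¹ = 17 gives x ≡ 17·13 = 221 = 5·37 + 36 ≡ 36 (mod 37).
Check: f(36) = 24·36 + 21 = 885 = 23·37 + 34 ≡ 34 (mod 37).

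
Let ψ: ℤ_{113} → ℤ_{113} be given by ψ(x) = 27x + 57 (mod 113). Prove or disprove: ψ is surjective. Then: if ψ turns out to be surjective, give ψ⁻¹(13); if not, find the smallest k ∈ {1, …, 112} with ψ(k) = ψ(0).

103

Since gcd(27, 113) = 1, 27 is invertible modulo 113. Euclid's algorithm: 113 = 4·27 + 5, 27 = 5·5 + 2, 5 = 2·2 + 1; back-substituting gives 1 = 67·27 − 16·113, so 27⁻¹ ≡ 67 (mod 113).
Then y ↦ 67(y − 57) is a two-sided inverse to ψ, so every y ∈ ℤ_{113} has a preimage.
Therefore ψ is surjective.
Since ψ is surjective, we find ψ⁻¹(13): we need 27x ≡ 13 − 57 ≡ 69 (mod 113). Using 27⁻¹ = 67: x ≡ 67·69 = 4623 = 40·113 + 103, so x = 103.
Check: ψ(103) = 27·103 + 57 = 2838 = 25·113 + 13 ≡ 13 (mod 113).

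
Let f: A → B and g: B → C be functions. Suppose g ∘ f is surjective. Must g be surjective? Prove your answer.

surjective

Let c ∈ C. Since g ∘ f is surjective, some a ∈ A has g(f(a)) = c. Then b = f(a) ∈ B satisfies g(b) = c. So g is surjective.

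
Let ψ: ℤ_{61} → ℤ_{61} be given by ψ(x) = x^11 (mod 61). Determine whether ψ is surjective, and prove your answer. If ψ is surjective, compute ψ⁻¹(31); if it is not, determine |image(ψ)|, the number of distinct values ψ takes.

Since 61 is prime, the nonzero elements of ℤ_{61} form a cyclic group of order 60.
As gcd(11, 60) = 1, raising to the 11th power is a bijection on this group: if x_1^11 ≡ x_2^11 then (x_1x_2^{−1})^11 = 1, and the only element of order dividing gcd(11, 60) = 1 is 1, so x_1 = x_2.
With ψ(0) = 0 this makes ψ injective on all of ℤ_{61}, hence bijective (finite equal-size domain and codomain). In particular ψ is surjective.
Since ψ is surjective, we find the preimage of 31. The inverse of x ↦ x^11 on (ℤ_{61})^× is x ↦ x^11, because 11·11 = 121 = 2·60 + 1 ≡ 1 (mod 60) and x^{60} = 1 for x ≠ 0 (Fermat). So ψ⁻¹(31) = 31^11 mod 61.
Repeated squaring mod 61: 31^1 ≡ 31, 31^2 ≡ 31² = 961 ≡ 46, 31^4 ≡ 46² = 2116 ≡ 42, 31^8 ≡ 42² = 1764 ≡ 56. Since 11 = 8 + 2 + 1, 31^11 ≡ 56·46·31: 56·46 = 2576 ≡ 14, then 14·31 = 434 ≡ 7. So 31^11 ≡ 7 (mod 61).
Hence ψ⁻¹(31) = 7.

7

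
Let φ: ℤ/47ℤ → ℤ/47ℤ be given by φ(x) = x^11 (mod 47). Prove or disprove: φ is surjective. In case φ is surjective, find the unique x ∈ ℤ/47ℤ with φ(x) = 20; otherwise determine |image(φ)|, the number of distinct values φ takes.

Since 47 is prime, the nonzero elements of ℤ/47ℤ form a cyclic group of order 46.
As gcd(11, 46) = 1, raising to the 11th power is a bijection on this group: if a^11 ≡ b^11 then (ab^{−1})^11 = 1, and the only element of order dividing gcd(11, 46) = 1 is 1, so a = b.
With φ(0) = 0 this makes φ injective on all of ℤ/47ℤ, hence bijective (finite equal-size domain and codomain). In particular φ is surjective.
Since φ is surjective, we find the preimage of 20. The inverse of x ↦ x^11 on (ℤ/47ℤ)^× is x ↦ x^21, because 11·21 = 231 = 5·46 + 1 ≡ 1 (mod 46) and x^{46} = 1 for x ≠ 0 (Fermat). So φ⁻¹(20) = 20^21 mod 47.
Repeated squaring mod 47: 20^1 ≡ 20, 20^2 ≡ 20² = 400 ≡ 24, 20^4 ≡ 24² = 576 ≡ 12, 20^8 ≡ 12² = 144 ≡ 3, 20^16 ≡ 3² = 9. Since 21 = 16 + 4 + 1, 20^21 ≡ 9·12·20: 9·12 = 108 ≡ 14, then 14·20 = 280 ≡ 45. So 20^21 ≡ 45 (mod 47).
Hence φ⁻¹(20) = 45.

45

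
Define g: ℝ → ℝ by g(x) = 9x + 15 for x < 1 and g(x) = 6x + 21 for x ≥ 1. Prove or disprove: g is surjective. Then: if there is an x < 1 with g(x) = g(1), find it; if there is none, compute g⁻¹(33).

Both pieces are strictly increasing (slopes 9 and 6), so each is injective on its own interval.
The left piece maps (−∞, 1) onto (−∞, 24); the right piece maps [1, ∞) onto [27, ∞).
The union (−∞, 24) ∪ [27, ∞) omits the interval between 24 and 27; in particular 24 has no preimage. So g is not surjective.
Because the two images are disjoint, no x < 1 has g(x) = g(1), so we compute g⁻¹(33): 33 lies in [27, ∞), so solve 6x + 21 = 33: x = (33 − 21)/6 = 2.

2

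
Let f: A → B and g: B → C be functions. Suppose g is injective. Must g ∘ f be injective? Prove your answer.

No. Take A = {1, 2}, B = C = {1, 2, 3, 4}, f(1) = f(2) = 1, and g = identity (injective).
Then (g ∘ f)(1) = (g ∘ f)(2) = 1 with 1 ≠ 2, so g ∘ f is not injective.

not injective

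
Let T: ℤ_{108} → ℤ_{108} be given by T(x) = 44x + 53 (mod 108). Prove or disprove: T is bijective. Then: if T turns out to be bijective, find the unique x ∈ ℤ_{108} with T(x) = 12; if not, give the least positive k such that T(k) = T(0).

We have gcd(44, 108) = 4 > 1. Taking u = 0 and v = 27: T(0) = 53 and T(27) = 44·27 + 53 = 1241 ≡ 53 (mod 108).
So T(0) = T(27) while 0 ≠ 27, so T is not injective, hence not bijective.
Since T is not bijective, we find the least positive k with T(k) = T(0): this means 44k ≡ 0 (mod 108), i.e. 108 ∣ 44k. Since gcd(44, 108) = 4, dividing through by 4 this holds exactly when 27 ∣ 11k, and as gcd(11, 27) = 1, exactly when 27 ∣ k.
The smallest positive such k is 27.

27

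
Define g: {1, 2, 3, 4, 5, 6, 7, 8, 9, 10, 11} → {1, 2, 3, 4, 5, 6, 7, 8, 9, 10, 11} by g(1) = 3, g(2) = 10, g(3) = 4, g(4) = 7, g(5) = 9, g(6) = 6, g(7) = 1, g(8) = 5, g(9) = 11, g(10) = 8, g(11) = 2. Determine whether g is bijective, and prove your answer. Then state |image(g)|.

The values 3, 10, 4, 7, 9, 6, 1, 5, 11, 8, 2 are a permutation of {1, 2, 3, 4, 5, 6, 7, 8, 9, 10, 11}: each element appears exactly once.
So g is injective and surjective, hence bijective.
The image of g is {1, 2, 3, 4, 5, 6, 7, 8, 9, 10, 11}, which has 11 elements.

11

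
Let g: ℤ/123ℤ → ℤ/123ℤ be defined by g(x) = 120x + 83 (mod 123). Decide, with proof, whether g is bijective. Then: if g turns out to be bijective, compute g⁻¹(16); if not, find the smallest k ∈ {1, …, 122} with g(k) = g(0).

41

By definition, injectivity means: for all u, v in the domain, g(u) = g(v) implies u = v.
We have gcd(120, 123) = 3 > 1. Taking u = 0 and v = 41: g(0) = 83 and g(41) = 120·41 + 83 = 5003 ≡ 83 (mod 123).
So g(0) = g(41) while 0 ≠ 41, thus g is not injective, hence not bijective.
Since g is not bijective, we find the least positive k with g(k) = g(0): this means 120k ≡ 0 (mod 123), i.e. 123 ∣ 120k. Since gcd(120, 123) = 3, dividing through by 3 this holds exactly when 41 ∣ 40k, and as gcd(40, 41) = 1, exactly when 41 ∣ k.
The smallest positive such k is 41.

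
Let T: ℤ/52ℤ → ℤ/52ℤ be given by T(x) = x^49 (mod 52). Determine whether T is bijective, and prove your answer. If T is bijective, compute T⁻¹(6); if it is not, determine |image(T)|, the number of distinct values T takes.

39

T(0) = 0^49 = 0.
T(26): Repeated squaring mod 52: 26^1 ≡ 26, 26^2 ≡ 26² = 676 ≡ 0, 26^4 ≡ 0² = 0, 26^8 ≡ 0² = 0, 26^16 ≡ 0² = 0, 26^32 ≡ 0² = 0. Since 49 = 32 + 16 + 1, 26^49 ≡ 0·0·26: 0·0 = 0, then 0·26 = 0. So 26^49 ≡ 0 (mod 52).
So T(0) = T(26) = 0 while 0 ≠ 26, so T is not injective, hence not bijective.
Since T is not bijective, we determine |image(T)|. Computing x^49 mod 52 for each x (by repeated squaring, reducing mod 52 at every step), the values T(0), T(1), …, T(51) are: 0, 1, 28, 3, 4, 5, 32, 7, 8, 9, 36, 11, 12, 13, 40, 15, 16, 17, 44, 19, 20, 21, 48, 23, 24, 25, 0, 27, 28, 29, 4, 31, 32, 33, 8, 35, 36, 37, 12, 39, 40, 41, 16, 43, 44, 45, 20, 47, 48, 49, 24, 51.
The distinct values are {0, 1, 3, 4, 5, 7, 8, 9, 11, 12, 13, 15, 16, 17, 19, 20, 21, 23, 24, 25, 27, 28, 29, 31, 32, 33, 35, 36, 37, 39, 40, 41, 43, 44, 45, 47, 48, 49, 51}; there are 39 of them.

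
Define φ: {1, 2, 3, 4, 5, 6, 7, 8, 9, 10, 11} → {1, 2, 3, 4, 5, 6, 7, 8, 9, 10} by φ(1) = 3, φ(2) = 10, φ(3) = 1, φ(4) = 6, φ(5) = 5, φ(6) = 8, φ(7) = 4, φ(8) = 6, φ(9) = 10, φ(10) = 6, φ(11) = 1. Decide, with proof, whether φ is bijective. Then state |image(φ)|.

7

φ(4) = 6 = φ(8) with 4 ≠ 8, so φ is not injective, hence not bijective.
The image of φ is {1, 3, 4, 5, 6, 8, 10}, which has 7 elements.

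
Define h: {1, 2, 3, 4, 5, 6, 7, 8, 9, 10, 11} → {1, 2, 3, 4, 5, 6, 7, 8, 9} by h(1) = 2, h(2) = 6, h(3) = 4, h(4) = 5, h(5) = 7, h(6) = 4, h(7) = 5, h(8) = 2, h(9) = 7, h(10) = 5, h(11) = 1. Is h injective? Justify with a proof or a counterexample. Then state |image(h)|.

h(3) = 4 = h(6) with 3 ≠ 6, so h is not injective.
The image of h is {1, 2, 4, 5, 6, 7}, which has 6 elements.

6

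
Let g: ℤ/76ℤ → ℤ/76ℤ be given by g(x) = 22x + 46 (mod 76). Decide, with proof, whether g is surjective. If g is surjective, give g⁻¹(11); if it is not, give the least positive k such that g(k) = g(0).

38

Recall that surjectivity means every element of the codomain has a preimage under g.
Since gcd(22, 76) = 2, we have 22x ≡ 0 (mod 2) for all x, so g(x) ≡ 0 (mod 2).
But 1 ≢ 0 (mod 2), so 1 ∈ ℤ/76ℤ has no preimage. Therefore g is not surjective.
Since g is not surjective, we find the least positive k with g(k) = g(0): this means 22k ≡ 0 (mod 76), i.e. 76 ∣ 22k. Since gcd(22, 76) = 2, dividing through by 2 this holds exactly when 38 ∣ 11k, and as gcd(11, 38) = 1, exactly when 38 ∣ k.
The smallest positive such k is 38.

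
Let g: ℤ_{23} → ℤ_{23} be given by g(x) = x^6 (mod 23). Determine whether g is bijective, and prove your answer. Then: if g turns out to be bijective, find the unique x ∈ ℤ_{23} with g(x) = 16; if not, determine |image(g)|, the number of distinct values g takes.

g(11): Repeated squaring mod 23: 11^1 ≡ 11, 11^2 ≡ 11² = 121 ≡ 6, 11^4 ≡ 6² = 36 ≡ 13. Since 6 = 4 + 2, 11^6 ≡ 13·6: 13·6 = 78 ≡ 9. So 11^6 ≡ 9 (mod 23).
g(12): Repeated squaring mod 23: 12^1 ≡ 12, 12^2 ≡ 12² = 144 ≡ 6, 12^4 ≡ 6² = 36 ≡ 13. Since 6 = 4 + 2, 12^6 ≡ 13·6: 13·6 = 78 ≡ 9. So 12^6 ≡ 9 (mod 23).
So g(11) = g(12) = 9 while 11 ≠ 12, hence g is not injective, hence not bijective.
Since g is not bijective, we determine |image(g)|. Computing x^6 mod 23 for each x (by repeated squaring, reducing mod 23 at every step), the values g(0), g(1), …, g(22) are: 0, 1, 18, 16, 2, 8, 12, 4, 13, 3, 6, 9, 9, 6, 3, 13, 4, 12, 8, 2, 16, 18, 1.
The distinct values are {0, 1, 2, 3, 4, 6, 8, 9, 12, 13, 16, 18}; there are 12 of them.

12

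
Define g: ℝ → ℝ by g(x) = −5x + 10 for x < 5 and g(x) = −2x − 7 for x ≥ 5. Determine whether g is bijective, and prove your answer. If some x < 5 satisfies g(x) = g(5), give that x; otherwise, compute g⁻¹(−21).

7

Both pieces are strictly decreasing (slopes −5 and −2), so each is injective on its own interval.
The left piece maps (−∞, 5) onto (−15, ∞); the right piece maps [5, ∞) onto (−∞, −17].
The images leave a gap (−15 has no preimage), so g is not surjective, hence not bijective.
Because the two images are disjoint, no x < 5 has g(x) = g(5), so we compute g⁻¹(−21): −21 lies in (−∞, −17], so solve −2x − 7 = −21: x = (−21 + 7)/(−2) = 7.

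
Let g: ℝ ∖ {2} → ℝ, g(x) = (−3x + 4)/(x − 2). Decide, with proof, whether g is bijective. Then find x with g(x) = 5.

If g(x) = −3, cross-multiplying gives 1(−3x + 4) = −3(x − 2), which simplifies to 4 = 6 — false.  So −3 has no preimage and g is not surjective.
So g is not bijective.
Solving g(x) = 5: cross-multiplying gives −3x + 4 = 5(x − 2), which rearranges to −8x = −14, so x = 7/4.

7/4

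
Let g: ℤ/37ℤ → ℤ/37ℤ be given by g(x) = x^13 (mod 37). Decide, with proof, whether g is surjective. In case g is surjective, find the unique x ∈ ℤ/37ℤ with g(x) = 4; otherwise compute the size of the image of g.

Since 37 is prime, the nonzero elements of ℤ/37ℤ form a cyclic group of order 36.
As gcd(13, 36) = 1, raising to the 13th power is a bijection on this group: if s^13 ≡ t^13 then (st^{−1})^13 = 1, and the only element of order dividing gcd(13, 36) = 1 is 1, so s = t.
With g(0) = 0 this makes g injective on all of ℤ/37ℤ, hence bijective (finite equal-size domain and codomain). In particular g is surjective.
Since g is surjective, we find the preimage of 4. The inverse of x ↦ x^13 on (ℤ/37ℤ)^× is x ↦ x^25, because 13·25 = 325 = 9·36 + 1 ≡ 1 (mod 36) and x^{36} = 1 for x ≠ 0 (Fermat). So g⁻¹(4) = 4^25 mod 37.
Repeated squaring mod 37: 4^1 ≡ 4, 4^2 ≡ 4² = 16, 4^4 ≡ 16² = 256 ≡ 34, 4^8 ≡ 34² = 1156 ≡ 9, 4^16 ≡ 9² = 81 ≡ 7. Since 25 = 16 + 8 + 1, 4^25 ≡ 7·9·4: 7·9 = 63 ≡ 26, then 26·4 = 104 ≡ 30. So 4^25 ≡ 30 (mod 37).
Hence g⁻¹(4) = 30.

30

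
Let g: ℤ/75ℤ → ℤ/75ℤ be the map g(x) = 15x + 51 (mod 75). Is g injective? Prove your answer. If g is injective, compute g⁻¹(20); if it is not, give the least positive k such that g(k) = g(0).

5

We have gcd(15, 75) = 15 > 1. Taking s = 0 and t = 5: g(0) = 51 and g(5) = 15·5 + 51 = 126 ≡ 51 (mod 75).
So g(0) = g(5) while 0 ≠ 5, hence g is not injective.
Since g is not injective, we find the least positive k with g(k) = g(0): this means 15k ≡ 0 (mod 75), i.e. 75 ∣ 15k. Since gcd(15, 75) = 15, dividing through by 15 this holds exactly when 5 ∣ k.
The smallest positive such k is 5.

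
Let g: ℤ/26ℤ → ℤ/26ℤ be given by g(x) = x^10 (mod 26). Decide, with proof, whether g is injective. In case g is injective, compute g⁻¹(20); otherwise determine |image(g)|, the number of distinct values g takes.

g(12): Repeated squaring mod 26: 12^1 ≡ 12, 12^2 ≡ 12² = 144 ≡ 14, 12^4 ≡ 14² = 196 ≡ 14, 12^8 ≡ 14² = 196 ≡ 14. Since 10 = 8 + 2, 12^10 ≡ 14·14: 14·14 = 196 ≡ 14. So 12^10 ≡ 14 (mod 26).
g(14): Repeated squaring mod 26: 14^1 ≡ 14, 14^2 ≡ 14² = 196 ≡ 14, 14^4 ≡ 14² = 196 ≡ 14, 14^8 ≡ 14² = 196 ≡ 14. Since 10 = 8 + 2, 14^10 ≡ 14·14: 14·14 = 196 ≡ 14. So 14^10 ≡ 14 (mod 26).
So g(12) = g(14) = 14 while 12 ≠ 14, so g is not injective.
Since g is not injective, we determine |image(g)|. Computing x^10 mod 26 for each x (by repeated squaring, reducing mod 26 at every step), the values g(0), g(1), …, g(25) are: 0, 1, 10, 3, 22, 25, 4, 17, 12, 9, 16, 23, 14, 13, 14, 23, 16, 9, 12, 17, 4, 25, 22, 3, 10, 1.
The distinct values are {0, 1, 3, 4, 9, 10, 12, 13, 14, 16, 17, 22, 23, 25}; there are 14 of them.

14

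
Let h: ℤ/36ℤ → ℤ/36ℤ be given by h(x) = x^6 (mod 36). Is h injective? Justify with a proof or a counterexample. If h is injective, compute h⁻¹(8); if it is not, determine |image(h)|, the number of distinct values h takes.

4

h(2): Repeated squaring mod 36: 2^1 ≡ 2, 2^2 ≡ 2² = 4, 2^4 ≡ 4² = 16. Since 6 = 4 + 2, 2^6 ≡ 16·4: 16·4 = 64 ≡ 28. So 2^6 ≡ 28 (mod 36).
h(4): Repeated squaring mod 36: 4^1 ≡ 4, 4^2 ≡ 4² = 16, 4^4 ≡ 16² = 256 ≡ 4. Since 6 = 4 + 2, 4^6 ≡ 4·16: 4·16 = 64 ≡ 28. So 4^6 ≡ 28 (mod 36).
So h(2) = h(4) = 28 while 2 ≠ 4, therefore h is not injective.
Since h is not injective, we determine |image(h)|. Computing x^6 mod 36 for each x (by repeated squaring, reducing mod 36 at every step), the values h(0), h(1), …, h(35) are: 0, 1, 28, 9, 28, 1, 0, 1, 28, 9, 28, 1, 0, 1, 28, 9, 28, 1, 0, 1, 28, 9, 28, 1, 0, 1, 28, 9, 28, 1, 0, 1, 28, 9, 28, 1.
The distinct values are {0, 1, 9, 28}; there are 4 of them.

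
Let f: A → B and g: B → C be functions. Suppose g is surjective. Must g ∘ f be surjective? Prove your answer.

not surjective

No. Take A = {1}, B = C = {1, 2, 3, 4, 5}, f(1) = 1, and g = identity (surjective).
Then (g ∘ f)(1) = 1, and 5 ∈ C has no preimage under g ∘ f, so g ∘ f is not surjective.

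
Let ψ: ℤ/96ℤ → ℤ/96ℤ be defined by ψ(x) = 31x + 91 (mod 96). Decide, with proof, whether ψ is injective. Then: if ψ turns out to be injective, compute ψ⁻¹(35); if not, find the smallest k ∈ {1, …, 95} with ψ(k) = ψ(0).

Suppose ψ(a) = ψ(b) in ℤ/96ℤ. Then 31a + 91 ≡ 31b + 91 (mod 96), therefore 31(a − b) ≡ 0 (mod 96).
Since gcd(31, 96) = 1, 31 is invertible modulo 96, therefore a − b ≡ 0 (mod 96), i.e. a = b.
So ψ is injective.
We now compute 31⁻¹ mod 96 explicitly. Euclid's algorithm: 96 = 3·31 + 3, 31 = 10·3 + 1; back-substituting gives 1 = 31·31 − 10·96, so 31⁻¹ ≡ 31 (mod 96).
Since ψ is injective, we find ψ⁻¹(35): we need 31x ≡ 35 − 91 ≡ 40 (mod 96). Using 31⁻¹ = 31: x ≡ 31·40 = 1240 = 12·96 + 88, so x = 88.
Check: ψ(88) = 31·88 + 91 = 2819 = 29·96 + 35 ≡ 35 (mod 96).

88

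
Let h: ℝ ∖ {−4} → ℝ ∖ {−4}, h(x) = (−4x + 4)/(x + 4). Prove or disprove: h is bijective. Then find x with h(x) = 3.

Suppose h(a) = h(b). Cross-multiplying: (−4a + 4)(b + 4) = (−4b + 4)(a + 4).
Expanding both sides and cancelling the symmetric terms leaves −20·(a − b) = 0. Since −20 ≠ 0, a = b. Therefore h is injective.
For any y ≠ −4, solving y(x + 4) = −4x + 4 for x gives a well-defined x ≠ −4. So h is surjective.
Thus h is bijective.
Solving h(x) = 3: cross-multiplying gives −4x + 4 = 3(x + 4), which rearranges to −7x = 8, so x = −8/7.

-8/7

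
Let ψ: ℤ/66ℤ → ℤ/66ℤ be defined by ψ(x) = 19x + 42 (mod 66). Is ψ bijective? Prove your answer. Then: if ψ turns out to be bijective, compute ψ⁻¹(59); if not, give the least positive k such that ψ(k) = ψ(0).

53

If ψ(x_1) = ψ(x_2), then 19x_1 ≡ 19x_2 (mod 66). Because gcd(19, 66) = 1, we may cancel 19 to get x_1 ≡ x_2 (mod 66).
We now compute 19⁻¹ mod 66 explicitly. Euclid's algorithm: 66 = 3·19 + 9, 19 = 2·9 + 1; back-substituting gives 1 = 7·19 − 2·66, so 19⁻¹ ≡ 7 (mod 66).
Then y ↦ 7(y − 42) is a two-sided inverse to ψ, so every y ∈ ℤ/66ℤ has a preimage.
So ψ is bijective.
Since ψ is bijective, we compute ψ⁻¹(59): solve 19x + 42 ≡ 59 (mod 66), i.e. 19x ≡ 17 (mod 66).
Multiplying by 19⁻¹ = 7 gives x ≡ 7·17 = 119 = 1·66 + 53 ≡ 53 (mod 66).
Check: ψ(53) = 19·53 + 42 = 1049 = 15·66 + 59 ≡ 59 (mod 66).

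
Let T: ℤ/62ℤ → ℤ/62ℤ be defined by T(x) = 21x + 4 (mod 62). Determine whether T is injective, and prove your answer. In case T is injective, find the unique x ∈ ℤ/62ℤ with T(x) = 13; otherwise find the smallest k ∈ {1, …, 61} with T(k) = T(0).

27

By definition, T is injective if T(s) = T(t) implies s = t.
If T(s) = T(t), then 21s ≡ 21t (mod 62). Because gcd(21, 62) = 1, we may cancel 21 to get s ≡ t (mod 62).
Hence T is injective.
We now compute 21⁻¹ mod 62 explicitly. Euclid's algorithm: 62 = 2·21 + 20, 21 = 1·20 + 1; back-substituting gives 1 = 3·21 − 1·62, so 21⁻¹ ≡ 3 (mod 62).
Since T is injective, we find T⁻¹(13): we need 21x ≡ 13 − 4 ≡ 9 (mod 62). Using 21⁻¹ = 3: x ≡ 3·9 = 27, so x = 27.
Check: T(27) = 21·27 + 4 = 571 = 9·62 + 13 ≡ 13 (mod 62).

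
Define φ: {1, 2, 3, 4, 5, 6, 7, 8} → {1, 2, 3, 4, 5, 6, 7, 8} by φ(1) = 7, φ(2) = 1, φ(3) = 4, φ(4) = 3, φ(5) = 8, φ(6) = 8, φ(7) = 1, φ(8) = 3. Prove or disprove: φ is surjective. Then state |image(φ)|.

5

No element maps to 2, so φ is not surjective.
The image of φ is {1, 3, 4, 7, 8}, which has 5 elements.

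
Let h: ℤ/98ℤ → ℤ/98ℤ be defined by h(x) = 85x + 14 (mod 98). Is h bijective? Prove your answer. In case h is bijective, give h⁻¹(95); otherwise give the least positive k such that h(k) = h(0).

Suppose h(u) = h(v) in ℤ/98ℤ. Then 85u + 14 ≡ 85v + 14 (mod 98), therefore 85(u − v) ≡ 0 (mod 98).
Since gcd(85, 98) = 1, 85 is invertible modulo 98, thus u − v ≡ 0 (mod 98), i.e. u = v.
We now compute 85⁻¹ mod 98 explicitly. Euclid's algorithm: 98 = 1·85 + 13, 85 = 6·13 + 7, 13 = 1·7 + 6, 7 = 1·6 + 1; back-substituting gives 1 = 15·85 − 13·98, so 85⁻¹ ≡ 15 (mod 98).
For any y ∈ ℤ/98ℤ, x = 15(y − 14) mod 98 satisfies h(x) = 85·15(y − 14) + 14 ≡ y (since 85·15 ≡ 1 mod 98). So every y has a preimage.
So h is bijective.
Since h is bijective, we compute h⁻¹(95): solve 85x + 14 ≡ 95 (mod 98), i.e. 85x ≡ 81 (mod 98).
Multiplying by 85⁻¹ = 15 gives x ≡ 15·81 = 1215 = 12·98 + 39 ≡ 39 (mod 98).
Check: h(39) = 85·39 + 14 = 3329 = 33·98 + 95 ≡ 95 (mod 98).

39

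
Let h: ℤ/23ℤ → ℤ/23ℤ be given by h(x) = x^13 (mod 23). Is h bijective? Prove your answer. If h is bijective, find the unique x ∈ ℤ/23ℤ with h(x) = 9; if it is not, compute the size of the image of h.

Since 23 is prime, the nonzero elements of ℤ/23ℤ form a cyclic group of order 22.
As gcd(13, 22) = 1, raising to the 13th power is a bijection on this group: if u^13 ≡ v^13 then (uv^{−1})^13 = 1, and the only element of order dividing gcd(13, 22) = 1 is 1, so u = v.
With h(0) = 0 this makes h injective on all of ℤ/23ℤ, hence bijective (finite equal-size domain and codomain). In particular h is bijective.
Since h is bijective, we find the preimage of 9. The inverse of x ↦ x^13 on (ℤ/23ℤ)^× is x ↦ x^17, because 13·17 = 221 = 10·22 + 1 ≡ 1 (mod 22) and x^{22} = 1 for x ≠ 0 (Fermat). So h⁻¹(9) = 9^17 mod 23.
Repeated squaring mod 23: 9^1 ≡ 9, 9^2 ≡ 9² = 81 ≡ 12, 9^4 ≡ 12² = 144 ≡ 6, 9^8 ≡ 6² = 36 ≡ 13, 9^16 ≡ 13² = 169 ≡ 8. Since 17 = 16 + 1, 9^17 ≡ 8·9: 8·9 = 72 ≡ 3. So 9^17 ≡ 3 (mod 23).
Hence h⁻¹(9) = 3.

3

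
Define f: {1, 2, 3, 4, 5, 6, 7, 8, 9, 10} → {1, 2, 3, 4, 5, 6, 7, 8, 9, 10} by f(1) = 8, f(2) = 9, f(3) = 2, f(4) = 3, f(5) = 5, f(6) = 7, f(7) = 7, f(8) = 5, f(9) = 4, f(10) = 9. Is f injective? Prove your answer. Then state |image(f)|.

f(6) = 7 = f(7) with 6 ≠ 7, so f is not injective.
The image of f is {2, 3, 4, 5, 7, 8, 9}, which has 7 elements.

7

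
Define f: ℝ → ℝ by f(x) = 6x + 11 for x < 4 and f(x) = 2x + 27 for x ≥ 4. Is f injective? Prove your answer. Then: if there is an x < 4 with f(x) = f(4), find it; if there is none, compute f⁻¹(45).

9

Both pieces are strictly increasing (slopes 6 and 2), so each is injective on its own interval.
The left piece maps (−∞, 4) onto (−∞, 35); the right piece maps [4, ∞) onto [35, ∞).
These images are disjoint, so no value is attained by both pieces. Hence f is injective.
Because the two images are disjoint, no x < 4 has f(x) = f(4), so we compute f⁻¹(45): 45 lies in [35, ∞), so solve 2x + 27 = 45: x = (45 − 27)/2 = 9.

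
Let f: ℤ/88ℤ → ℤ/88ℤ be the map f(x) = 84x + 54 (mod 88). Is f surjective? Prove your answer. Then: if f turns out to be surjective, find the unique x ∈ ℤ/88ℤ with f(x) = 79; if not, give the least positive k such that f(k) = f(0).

By definition, f is surjective if every y in the codomain equals f(x) for some x in the domain.
Since gcd(84, 88) = 4, we have 84x ≡ 0 (mod 4) for all x, so f(x) ≡ 2 (mod 4).
But 0 ≢ 2 (mod 4), so 0 ∈ ℤ/88ℤ has no preimage. Therefore f is not surjective.
Since f is not surjective, we find the least positive k with f(k) = f(0): this means 84k ≡ 0 (mod 88), i.e. 88 ∣ 84k. Since gcd(84, 88) = 4, dividing through by 4 this holds exactly when 22 ∣ 21k, and as gcd(21, 22) = 1, exactly when 22 ∣ k.
The smallest positive such k is 22.

22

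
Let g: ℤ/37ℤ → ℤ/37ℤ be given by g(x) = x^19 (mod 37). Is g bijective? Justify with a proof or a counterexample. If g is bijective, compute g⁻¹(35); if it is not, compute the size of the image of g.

2

Since 37 is prime, the nonzero elements of ℤ/37ℤ form a cyclic group of order 36.
As gcd(19, 36) = 1, raising to the 19th power is a bijection on this group: if s^19 ≡ t^19 then (st^{−1})^19 = 1, and the only element of order dividing gcd(19, 36) = 1 is 1, so s = t.
With g(0) = 0 this makes g injective on all of ℤ/37ℤ, hence bijective (finite equal-size domain and codomain). In particular g is bijective.
Since g is bijective, we find the preimage of 35. The inverse of x ↦ x^19 on (ℤ/37ℤ)^× is x ↦ x^19, because 19·19 = 361 = 10·36 + 1 ≡ 1 (mod 36) and x^{36} = 1 for x ≠ 0 (Fermat). So g⁻¹(35) = 35^19 mod 37.
Repeated squaring mod 37: 35^1 ≡ 35, 35^2 ≡ 35² = 1225 ≡ 4, 35^4 ≡ 4² = 16, 35^8 ≡ 16² = 256 ≡ 34, 35^16 ≡ 34² = 1156 ≡ 9. Since 19 = 16 + 2 + 1, 35^19 ≡ 9·4·35: 9·4 = 36, then 36·35 = 1260 ≡ 2. So 35^19 ≡ 2 (mod 37).
Hence g⁻¹(35) = 2.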